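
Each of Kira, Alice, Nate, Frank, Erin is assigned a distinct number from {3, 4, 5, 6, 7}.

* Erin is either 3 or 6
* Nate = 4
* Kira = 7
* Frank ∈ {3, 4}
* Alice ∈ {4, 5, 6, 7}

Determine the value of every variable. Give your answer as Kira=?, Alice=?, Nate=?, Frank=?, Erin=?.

Kira=7, Alice=5, Nate=4, Frank=3, Erin=6

Kira must be 7 (only option left). Remove 7 from Alice.
That leaves Nate = 4. Eliminate 4 elsewhere: Alice, Frank.
Frank must be 3 (only option left). Strike 3 from Erin.
Erin must be 6 (only option left). So Alice can't be 6.
That leaves Alice = 5.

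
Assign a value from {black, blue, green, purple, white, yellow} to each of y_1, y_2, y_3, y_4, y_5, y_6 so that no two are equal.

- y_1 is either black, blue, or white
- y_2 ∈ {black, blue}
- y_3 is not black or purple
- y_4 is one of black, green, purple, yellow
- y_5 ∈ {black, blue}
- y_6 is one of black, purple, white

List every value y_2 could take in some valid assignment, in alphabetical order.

black, blue

y_2 and y_5 share exactly the 2 values {black, blue}; by pigeonhole those values go to them, so strike black, blue from y_1, y_3, y_4, y_6.
y_1's domain is down to {white}, so y_1 = white. Strike white from y_3, y_6.
y_6 has just one choice, so y_6 = purple. So y_4 can't be purple.
No further eliminations apply; y_2 can still be any of black, blue.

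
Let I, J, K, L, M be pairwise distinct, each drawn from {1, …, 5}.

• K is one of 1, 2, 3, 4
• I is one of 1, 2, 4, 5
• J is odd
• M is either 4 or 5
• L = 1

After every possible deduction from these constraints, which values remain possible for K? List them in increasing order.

L must be 1 (only option left). Remove 1 from I, J, K.
No further eliminations apply; K can still be any of 2, 3, 4.

2, 3, 4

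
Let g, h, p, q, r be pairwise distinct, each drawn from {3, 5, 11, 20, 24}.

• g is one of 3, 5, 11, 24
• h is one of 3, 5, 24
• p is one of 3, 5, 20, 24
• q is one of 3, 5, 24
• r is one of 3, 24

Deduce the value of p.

The 5 variables together cover exactly {3, 5, 11, 20, 24} — 5 values for 5 variables — and 11 appears only in g's list, so g = 11.
The 4 still-open variables draw from only 4 values {3, 5, 20, 24}, so each is used; only p can be 20, hence p = 20.

20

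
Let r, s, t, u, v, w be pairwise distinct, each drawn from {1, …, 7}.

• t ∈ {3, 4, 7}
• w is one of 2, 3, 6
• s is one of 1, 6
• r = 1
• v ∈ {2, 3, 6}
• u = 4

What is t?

r has just one choice, so r = 1. Eliminate 1 elsewhere: s.
s's domain is down to {6}, so s = 6. Eliminate 6 elsewhere: v, w.
u has just one choice, so u = 4. Remove 4 from t.
The 3 still-open variables draw from only 3 values {2, 3, 7}, so each is used; only t can be 7, hence t = 7.

7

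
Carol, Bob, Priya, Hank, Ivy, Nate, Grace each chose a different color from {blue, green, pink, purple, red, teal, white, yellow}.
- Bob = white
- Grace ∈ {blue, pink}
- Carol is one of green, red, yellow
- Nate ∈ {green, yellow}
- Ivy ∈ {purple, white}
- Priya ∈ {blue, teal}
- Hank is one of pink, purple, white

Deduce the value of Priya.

teal

Bob's domain is down to {white}, so Bob = white. Remove white from Hank, Ivy.
Ivy has just one choice, so Ivy = purple. Eliminate purple elsewhere: Hank.
Hank's domain is down to {pink}, so Hank = pink. Strike pink from Grace.
Grace must be blue (only option left). So Priya can't be blue.
So Priya = teal.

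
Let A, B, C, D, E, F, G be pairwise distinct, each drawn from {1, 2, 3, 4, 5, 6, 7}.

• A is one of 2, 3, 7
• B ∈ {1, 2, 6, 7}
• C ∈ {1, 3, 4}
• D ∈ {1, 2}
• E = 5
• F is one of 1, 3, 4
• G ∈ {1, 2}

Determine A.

7

E has just one choice, so E = 5.
The 6 still-open variables draw from only 6 values {1, 2, 3, 4, 6, 7}, so each is used; only B can be 6, hence B = 6.
The 5 still-open variables draw from only 5 values {1, 2, 3, 4, 7}, so each is used; only A can be 7, hence A = 7.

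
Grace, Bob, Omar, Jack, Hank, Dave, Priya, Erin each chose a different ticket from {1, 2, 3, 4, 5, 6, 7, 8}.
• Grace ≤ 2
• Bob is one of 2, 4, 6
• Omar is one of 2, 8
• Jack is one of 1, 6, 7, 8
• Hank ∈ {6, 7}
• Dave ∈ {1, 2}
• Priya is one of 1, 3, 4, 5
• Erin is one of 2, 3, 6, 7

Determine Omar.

Among the 8 variables, 5 fits only Priya (and all 8 values in {1, 2, 3, 4, 5, 6, 7, 8} must be used), so Priya = 5.
Among the 7 still-open variables, 3 fits only Erin (and all 7 values in {1, 2, 3, 4, 6, 7, 8} must be used), so Erin = 3.
The 6 still-open variables together cover exactly {1, 2, 4, 6, 7, 8} — 6 values for 6 variables — and 4 appears only in Bob's list, so Bob = 4.
The 2 variables Grace and Dave are confined to {1, 2}, which locks those values in; drop them from Omar, Jack.
So Omar = 8.

8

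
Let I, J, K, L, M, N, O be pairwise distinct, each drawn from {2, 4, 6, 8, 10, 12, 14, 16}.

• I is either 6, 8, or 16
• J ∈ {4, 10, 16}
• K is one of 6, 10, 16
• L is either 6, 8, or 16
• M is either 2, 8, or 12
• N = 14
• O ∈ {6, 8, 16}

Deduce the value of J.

N's domain is down to {14}, so N = 14.
I, L, O share exactly the 3 values {6, 8, 16}; by pigeonhole those values go to them, so strike 6, 8, 16 from J, K, M.
K's domain is down to {10}, so K = 10. Strike 10 from J.
So J = 4.

4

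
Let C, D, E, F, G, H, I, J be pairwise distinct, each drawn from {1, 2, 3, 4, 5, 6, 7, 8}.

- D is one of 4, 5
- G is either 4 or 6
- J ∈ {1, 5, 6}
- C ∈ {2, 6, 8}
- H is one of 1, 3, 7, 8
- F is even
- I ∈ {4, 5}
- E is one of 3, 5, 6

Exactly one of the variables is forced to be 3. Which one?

Among the 8 variables, 7 fits only H (and all 8 values in {1, 2, 3, 4, 5, 6, 7, 8} must be used), so H = 7.
The 7 still-open variables draw from only 7 values {1, 2, 3, 4, 5, 6, 8}, so each is used; only J can be 1, hence J = 1.
Among the 6 still-open variables, 3 fits only E (and all 6 values in {2, 3, 4, 5, 6, 8} must be used), so E = 3.

E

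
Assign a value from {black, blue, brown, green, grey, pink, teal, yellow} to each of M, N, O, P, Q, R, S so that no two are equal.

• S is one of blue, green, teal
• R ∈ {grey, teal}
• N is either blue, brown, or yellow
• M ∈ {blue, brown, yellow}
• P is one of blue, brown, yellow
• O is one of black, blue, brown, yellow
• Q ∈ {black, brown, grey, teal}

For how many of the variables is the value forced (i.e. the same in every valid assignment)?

2

The 7 variables draw from only 7 values {black, blue, brown, green, grey, teal, yellow}, so each is used; only S can be green, hence S = green.
M, N, P between them cover only {blue, brown, yellow} — a naked triple. Remove those values from O, Q.
O has just one choice, so O = black. Remove black from Q.
Determined: O=black, S=green. The other variables each still have more than one consistent value. That makes 2.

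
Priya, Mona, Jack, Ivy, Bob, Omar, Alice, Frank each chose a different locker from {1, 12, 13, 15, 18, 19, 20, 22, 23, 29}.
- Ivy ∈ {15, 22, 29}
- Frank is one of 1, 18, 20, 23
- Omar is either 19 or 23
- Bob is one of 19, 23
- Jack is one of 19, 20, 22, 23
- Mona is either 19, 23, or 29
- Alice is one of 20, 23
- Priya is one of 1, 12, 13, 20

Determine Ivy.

15

Bob and Omar share exactly the 2 values {19, 23}; by pigeonhole those values go to them, so strike 19, 23 from Mona, Jack, Alice, Frank.
Mona must be 29 (only option left). Remove 29 from Ivy.
Alice's domain is down to {20}, so Alice = 20. Remove 20 from Priya, Jack, Frank.
That leaves Jack = 22. So Ivy can't be 22.
So Ivy = 15.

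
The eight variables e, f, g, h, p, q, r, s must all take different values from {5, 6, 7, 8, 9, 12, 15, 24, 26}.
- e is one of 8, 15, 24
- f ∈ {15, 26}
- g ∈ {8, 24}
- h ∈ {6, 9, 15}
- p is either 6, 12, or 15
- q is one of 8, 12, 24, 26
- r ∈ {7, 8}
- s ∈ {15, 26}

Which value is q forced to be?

The 8 variables draw from only 8 values {6, 7, 8, 9, 12, 15, 24, 26}, so each is used; only r can be 7, hence r = 7.
Among the 7 still-open variables, 9 fits only h (and all 7 values in {6, 8, 9, 12, 15, 24, 26} must be used), so h = 9.
The 6 still-open variables draw from only 6 values {6, 8, 12, 15, 24, 26}, so each is used; only p can be 6, hence p = 6.
The 5 still-open variables draw from only 5 values {8, 12, 15, 24, 26}, so each is used; only q can be 12, hence q = 12.

12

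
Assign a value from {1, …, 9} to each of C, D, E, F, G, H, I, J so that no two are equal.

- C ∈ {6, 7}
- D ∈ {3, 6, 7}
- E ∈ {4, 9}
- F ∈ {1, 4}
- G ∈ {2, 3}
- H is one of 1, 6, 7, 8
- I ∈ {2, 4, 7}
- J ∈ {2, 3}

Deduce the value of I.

4

The 8 variables draw from only 8 values {1, 2, 3, 4, 6, 7, 8, 9}, so each is used; only H can be 8, hence H = 8.
Among the 7 still-open variables, 1 fits only F (and all 7 values in {1, 2, 3, 4, 6, 7, 9} must be used), so F = 1.
The 6 still-open variables together cover exactly {2, 3, 4, 6, 7, 9} — 6 values for 6 variables — and 9 appears only in E's list, so E = 9.
Among the 5 still-open variables, 4 fits only I (and all 5 values in {2, 3, 4, 6, 7} must be used), so I = 4.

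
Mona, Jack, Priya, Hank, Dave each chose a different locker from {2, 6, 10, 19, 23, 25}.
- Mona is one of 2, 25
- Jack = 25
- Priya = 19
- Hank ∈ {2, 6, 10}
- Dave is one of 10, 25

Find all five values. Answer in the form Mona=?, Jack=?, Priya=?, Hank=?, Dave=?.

Mona=2, Jack=25, Priya=19, Hank=6, Dave=10

Jack has just one choice, so Jack = 25. Eliminate 25 elsewhere: Mona, Dave.
Priya's domain is down to {19}, so Priya = 19.
Dave has just one choice, so Dave = 10. So Hank can't be 10.
Mona must be 2 (only option left). Eliminate 2 elsewhere: Hank.
Hank has just one choice, so Hank = 6.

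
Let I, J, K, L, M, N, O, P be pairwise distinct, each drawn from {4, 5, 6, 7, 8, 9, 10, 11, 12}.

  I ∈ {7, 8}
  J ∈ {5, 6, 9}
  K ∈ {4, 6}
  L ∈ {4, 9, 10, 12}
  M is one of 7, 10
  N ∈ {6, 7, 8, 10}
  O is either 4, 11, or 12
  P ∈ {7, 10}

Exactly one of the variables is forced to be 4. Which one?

K

The 2 variables M and P are confined to {7, 10}, which locks those values in; drop them from I, L, N.
That leaves I = 8. Eliminate 8 elsewhere: N.
N must be 6 (only option left). Eliminate 6 elsewhere: J, K.
So 4 goes to K.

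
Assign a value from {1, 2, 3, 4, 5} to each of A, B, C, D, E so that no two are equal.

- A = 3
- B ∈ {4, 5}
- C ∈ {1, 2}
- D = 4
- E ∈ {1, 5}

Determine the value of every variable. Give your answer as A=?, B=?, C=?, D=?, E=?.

A=3, B=5, C=2, D=4, E=1

A's domain is down to {3}, so A = 3.
D has just one choice, so D = 4. Remove 4 from B.
B must be 5 (only option left). Eliminate 5 elsewhere: E.
E's domain is down to {1}, so E = 1. Strike 1 from C.
That leaves C = 2.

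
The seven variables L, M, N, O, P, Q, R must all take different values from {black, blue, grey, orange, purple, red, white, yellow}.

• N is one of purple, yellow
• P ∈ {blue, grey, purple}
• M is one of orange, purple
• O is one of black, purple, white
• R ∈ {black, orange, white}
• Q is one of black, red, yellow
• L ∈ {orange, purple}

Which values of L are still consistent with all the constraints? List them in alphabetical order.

orange, purple

L and M share exactly the 2 values {orange, purple}; by pigeonhole those values go to them, so strike orange, purple from N, O, P, R.
N has just one choice, so N = yellow. Eliminate yellow elsewhere: Q.
The 2 variables O and R are confined to {black, white}, which locks those values in; drop them from Q.
Q has just one choice, so Q = red.
No further eliminations apply; L can still be any of orange, purple.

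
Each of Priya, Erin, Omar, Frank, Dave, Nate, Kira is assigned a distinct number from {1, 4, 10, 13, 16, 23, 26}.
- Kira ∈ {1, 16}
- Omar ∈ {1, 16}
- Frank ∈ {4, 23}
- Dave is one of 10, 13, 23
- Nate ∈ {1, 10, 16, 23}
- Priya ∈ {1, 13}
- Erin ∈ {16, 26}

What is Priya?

13

Among the 7 variables, 4 fits only Frank (and all 7 values in {1, 4, 10, 13, 16, 23, 26} must be used), so Frank = 4.
The 6 still-open variables together cover exactly {1, 10, 13, 16, 23, 26} — 6 values for 6 variables — and 26 appears only in Erin's list, so Erin = 26.
The 2 variables Omar and Kira are confined to {1, 16}, which locks those values in; drop them from Priya, Nate.
So Priya = 13.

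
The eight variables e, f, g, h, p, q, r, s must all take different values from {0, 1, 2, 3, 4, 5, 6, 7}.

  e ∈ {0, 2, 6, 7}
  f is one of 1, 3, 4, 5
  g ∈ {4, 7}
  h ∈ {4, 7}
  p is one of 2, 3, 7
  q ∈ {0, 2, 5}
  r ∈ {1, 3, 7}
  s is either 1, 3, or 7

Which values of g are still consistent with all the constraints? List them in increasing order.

4, 7

The 8 variables draw from only 8 values {0, 1, 2, 3, 4, 5, 6, 7}, so each is used; only e can be 6, hence e = 6.
The 7 still-open variables draw from only 7 values {0, 1, 2, 3, 4, 5, 7}, so each is used; only q can be 0, hence q = 0.
The 6 still-open variables draw from only 6 values {1, 2, 3, 4, 5, 7}, so each is used; only p can be 2, hence p = 2.
The 5 still-open variables together cover exactly {1, 3, 4, 5, 7} — 5 values for 5 variables — and 5 appears only in f's list, so f = 5.
g and h share exactly the 2 values {4, 7}; by pigeonhole those values go to them, so strike 4, 7 from r, s.
No further eliminations apply; g can still be any of 4, 7.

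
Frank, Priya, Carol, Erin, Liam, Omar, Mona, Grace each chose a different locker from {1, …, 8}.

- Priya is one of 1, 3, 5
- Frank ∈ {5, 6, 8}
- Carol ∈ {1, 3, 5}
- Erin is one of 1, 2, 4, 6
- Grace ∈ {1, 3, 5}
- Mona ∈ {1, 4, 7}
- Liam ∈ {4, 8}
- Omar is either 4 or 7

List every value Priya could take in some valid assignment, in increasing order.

1, 3, 5

The 8 variables together cover exactly {1, 2, 3, 4, 5, 6, 7, 8} — 8 values for 8 variables — and 2 appears only in Erin's list, so Erin = 2.
The 7 still-open variables together cover exactly {1, 3, 4, 5, 6, 7, 8} — 7 values for 7 variables — and 6 appears only in Frank's list, so Frank = 6.
The 6 still-open variables together cover exactly {1, 3, 4, 5, 7, 8} — 6 values for 6 variables — and 8 appears only in Liam's list, so Liam = 8.
Priya, Carol, Grace between them cover only {1, 3, 5} — a naked triple. Remove those values from Mona.
No further eliminations apply; Priya can still be any of 1, 3, 5.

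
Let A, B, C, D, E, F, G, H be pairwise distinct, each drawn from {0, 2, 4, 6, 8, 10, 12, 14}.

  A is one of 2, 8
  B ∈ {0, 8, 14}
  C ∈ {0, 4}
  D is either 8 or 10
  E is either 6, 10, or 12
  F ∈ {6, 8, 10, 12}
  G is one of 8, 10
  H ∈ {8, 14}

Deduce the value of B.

0

The 8 variables draw from only 8 values {0, 2, 4, 6, 8, 10, 12, 14}, so each is used; only A can be 2, hence A = 2.
The 7 still-open variables draw from only 7 values {0, 4, 6, 8, 10, 12, 14}, so each is used; only C can be 4, hence C = 4.
The 6 still-open variables together cover exactly {0, 6, 8, 10, 12, 14} — 6 values for 6 variables — and 0 appears only in B's list, so B = 0.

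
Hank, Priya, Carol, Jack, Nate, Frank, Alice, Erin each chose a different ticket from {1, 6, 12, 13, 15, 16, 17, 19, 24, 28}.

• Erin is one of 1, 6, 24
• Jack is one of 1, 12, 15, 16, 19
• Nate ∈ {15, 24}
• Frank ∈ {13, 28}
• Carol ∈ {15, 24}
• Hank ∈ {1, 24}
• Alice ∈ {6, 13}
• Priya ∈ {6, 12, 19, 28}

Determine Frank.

Carol and Nate between them cover only {15, 24} — a naked pair. Remove those values from Hank, Jack, Erin.
Hank's domain is down to {1}, so Hank = 1. Strike 1 from Jack, Erin.
Erin has just one choice, so Erin = 6. Remove 6 from Priya, Alice.
Alice must be 13 (only option left). Eliminate 13 elsewhere: Frank.
So Frank = 28.

28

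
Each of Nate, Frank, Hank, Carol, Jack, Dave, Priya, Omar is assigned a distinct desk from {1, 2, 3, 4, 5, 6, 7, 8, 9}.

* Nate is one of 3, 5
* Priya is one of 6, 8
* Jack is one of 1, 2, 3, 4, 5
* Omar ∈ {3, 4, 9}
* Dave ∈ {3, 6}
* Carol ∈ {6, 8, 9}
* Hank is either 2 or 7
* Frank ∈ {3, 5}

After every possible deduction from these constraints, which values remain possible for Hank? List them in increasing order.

Nate and Frank share exactly the 2 values {3, 5}; by pigeonhole those values go to them, so strike 3, 5 from Jack, Dave, Omar.
Dave has just one choice, so Dave = 6. Remove 6 from Carol, Priya.
That leaves Priya = 8. Strike 8 from Carol.
Carol has just one choice, so Carol = 9. Eliminate 9 elsewhere: Omar.
That leaves Omar = 4. Strike 4 from Jack.
No further eliminations apply; Hank can still be any of 2, 7.

2, 7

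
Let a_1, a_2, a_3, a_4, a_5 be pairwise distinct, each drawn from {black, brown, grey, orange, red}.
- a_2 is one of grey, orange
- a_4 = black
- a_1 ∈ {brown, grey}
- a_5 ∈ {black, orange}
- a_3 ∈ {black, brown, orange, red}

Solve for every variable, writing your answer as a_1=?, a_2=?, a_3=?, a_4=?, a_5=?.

a_1=brown, a_2=grey, a_3=red, a_4=black, a_5=orange

a_4 has just one choice, so a_4 = black. So a_3, a_5 can't be black.
a_5's domain is down to {orange}, so a_5 = orange. Eliminate orange elsewhere: a_2, a_3.
a_2 must be grey (only option left). So a_1 can't be grey.
a_1 must be brown (only option left). Remove brown from a_3.
That leaves a_3 = red.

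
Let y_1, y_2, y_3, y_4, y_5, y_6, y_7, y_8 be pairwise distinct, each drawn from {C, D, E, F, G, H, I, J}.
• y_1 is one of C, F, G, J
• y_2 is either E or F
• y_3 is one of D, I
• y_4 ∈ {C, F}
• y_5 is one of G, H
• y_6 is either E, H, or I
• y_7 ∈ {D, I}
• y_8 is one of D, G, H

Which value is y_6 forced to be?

The 8 variables draw from only 8 values {C, D, E, F, G, H, I, J}, so each is used; only y_1 can be J, hence y_1 = J.
The 7 still-open variables draw from only 7 values {C, D, E, F, G, H, I}, so each is used; only y_4 can be C, hence y_4 = C.
Among the 6 still-open variables, F fits only y_2 (and all 6 values in {D, E, F, G, H, I} must be used), so y_2 = F.
The 5 still-open variables draw from only 5 values {D, E, G, H, I}, so each is used; only y_6 can be E, hence y_6 = E.

E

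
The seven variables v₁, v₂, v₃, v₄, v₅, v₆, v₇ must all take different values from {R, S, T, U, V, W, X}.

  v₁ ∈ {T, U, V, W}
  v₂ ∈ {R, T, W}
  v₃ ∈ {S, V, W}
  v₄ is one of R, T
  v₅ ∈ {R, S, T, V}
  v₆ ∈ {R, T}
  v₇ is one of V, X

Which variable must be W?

v₂

Among the 7 variables, U fits only v₁ (and all 7 values in {R, S, T, U, V, W, X} must be used), so v₁ = U.
The 6 still-open variables draw from only 6 values {R, S, T, V, W, X}, so each is used; only v₇ can be X, hence v₇ = X.
v₄ and v₆ between them cover only {R, T} — a naked pair. Remove those values from v₂, v₅.
So W goes to v₂.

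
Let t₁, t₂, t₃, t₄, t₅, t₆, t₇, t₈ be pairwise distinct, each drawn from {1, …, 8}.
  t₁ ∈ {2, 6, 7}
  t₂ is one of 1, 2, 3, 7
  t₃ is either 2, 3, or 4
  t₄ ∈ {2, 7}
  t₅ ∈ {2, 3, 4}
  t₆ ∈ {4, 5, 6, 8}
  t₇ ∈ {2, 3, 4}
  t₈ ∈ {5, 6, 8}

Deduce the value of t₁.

The 8 variables together cover exactly {1, 2, 3, 4, 5, 6, 7, 8} — 8 values for 8 variables — and 1 appears only in t₂'s list, so t₂ = 1.
The 3 variables t₃, t₅, t₇ are confined to {2, 3, 4}, which locks those values in; drop them from t₁, t₄, t₆.
That leaves t₄ = 7. Eliminate 7 elsewhere: t₁.
So t₁ = 6.

6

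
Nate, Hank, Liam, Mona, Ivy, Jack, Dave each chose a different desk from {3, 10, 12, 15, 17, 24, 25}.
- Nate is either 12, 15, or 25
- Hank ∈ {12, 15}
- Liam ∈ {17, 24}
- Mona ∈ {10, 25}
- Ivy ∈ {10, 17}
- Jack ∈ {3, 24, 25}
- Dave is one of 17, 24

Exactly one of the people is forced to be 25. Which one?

The 7 variables together cover exactly {3, 10, 12, 15, 17, 24, 25} — 7 values for 7 variables — and 3 appears only in Jack's list, so Jack = 3.
The 2 variables Liam and Dave are confined to {17, 24}, which locks those values in; drop them from Ivy.
That leaves Ivy = 10. Eliminate 10 elsewhere: Mona.
So 25 goes to Mona.

Mona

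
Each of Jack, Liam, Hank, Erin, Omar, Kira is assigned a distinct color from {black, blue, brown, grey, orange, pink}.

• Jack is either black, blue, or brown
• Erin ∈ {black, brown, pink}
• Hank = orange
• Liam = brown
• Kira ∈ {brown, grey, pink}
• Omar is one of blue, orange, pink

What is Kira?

Liam's domain is down to {brown}, so Liam = brown. Remove brown from Jack, Erin, Kira.
Hank has just one choice, so Hank = orange. So Omar can't be orange.
The 4 still-open variables together cover exactly {black, blue, grey, pink} — 4 values for 4 variables — and grey appears only in Kira's list, so Kira = grey.

grey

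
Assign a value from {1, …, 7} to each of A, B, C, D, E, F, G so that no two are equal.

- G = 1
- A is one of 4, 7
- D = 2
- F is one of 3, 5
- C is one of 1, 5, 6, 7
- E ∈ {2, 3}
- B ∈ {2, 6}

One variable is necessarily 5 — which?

D must be 2 (only option left). So B, E can't be 2.
E's domain is down to {3}, so E = 3. Strike 3 from F.
So 5 goes to F.

F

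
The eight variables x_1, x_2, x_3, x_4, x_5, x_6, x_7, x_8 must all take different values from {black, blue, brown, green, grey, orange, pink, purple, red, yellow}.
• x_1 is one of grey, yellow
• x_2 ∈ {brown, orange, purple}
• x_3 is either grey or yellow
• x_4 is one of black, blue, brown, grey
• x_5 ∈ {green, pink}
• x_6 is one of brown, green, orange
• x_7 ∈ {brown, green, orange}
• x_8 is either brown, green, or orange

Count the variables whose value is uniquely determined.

x_1 and x_3 share exactly the 2 values {grey, yellow}; by pigeonhole those values go to them, so strike grey, yellow from x_4.
x_6, x_7, x_8 share exactly the 3 values {brown, green, orange}; by pigeonhole those values go to them, so strike brown, green, orange from x_2, x_4, x_5.
x_2 must be purple (only option left).
x_5 must be pink (only option left).
Determined: x_2=purple, x_5=pink. The other variables each still have more than one consistent value. That makes 2.

2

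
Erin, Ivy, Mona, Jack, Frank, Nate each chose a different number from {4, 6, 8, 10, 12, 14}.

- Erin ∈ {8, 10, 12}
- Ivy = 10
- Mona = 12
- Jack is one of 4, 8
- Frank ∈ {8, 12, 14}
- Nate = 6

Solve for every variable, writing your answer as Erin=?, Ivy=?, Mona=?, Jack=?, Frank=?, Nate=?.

Erin=8, Ivy=10, Mona=12, Jack=4, Frank=14, Nate=6

Ivy must be 10 (only option left). Eliminate 10 elsewhere: Erin.
Mona's domain is down to {12}, so Mona = 12. Strike 12 from Erin, Frank.
Nate must be 6 (only option left).
Erin's domain is down to {8}, so Erin = 8. Remove 8 from Jack, Frank.
Jack's domain is down to {4}, so Jack = 4.
That leaves Frank = 14.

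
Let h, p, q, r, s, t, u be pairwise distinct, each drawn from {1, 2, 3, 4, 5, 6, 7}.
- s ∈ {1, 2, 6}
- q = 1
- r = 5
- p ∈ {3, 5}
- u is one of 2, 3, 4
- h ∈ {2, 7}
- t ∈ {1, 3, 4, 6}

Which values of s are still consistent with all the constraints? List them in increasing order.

q has just one choice, so q = 1. Remove 1 from s, t.
That leaves r = 5. Remove 5 from p.
p has just one choice, so p = 3. Remove 3 from t, u.
The 4 still-open variables together cover exactly {2, 4, 6, 7} — 4 values for 4 variables — and 7 appears only in h's list, so h = 7.
No further eliminations apply; s can still be any of 2, 6.

2, 6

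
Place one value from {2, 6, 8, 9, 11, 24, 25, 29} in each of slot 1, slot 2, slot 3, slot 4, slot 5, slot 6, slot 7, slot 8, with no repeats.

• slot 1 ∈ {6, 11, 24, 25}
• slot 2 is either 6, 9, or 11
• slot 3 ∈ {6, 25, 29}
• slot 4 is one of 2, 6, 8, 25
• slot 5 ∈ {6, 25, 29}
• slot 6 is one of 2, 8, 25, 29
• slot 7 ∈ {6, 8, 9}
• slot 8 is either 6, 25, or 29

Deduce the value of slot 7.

9

The 8 variables draw from only 8 values {2, 6, 8, 9, 11, 24, 25, 29}, so each is used; only slot 1 can be 24, hence slot 1 = 24.
Among the 7 still-open variables, 11 fits only slot 2 (and all 7 values in {2, 6, 8, 9, 11, 25, 29} must be used), so slot 2 = 11.
Among the 6 still-open variables, 9 fits only slot 7 (and all 6 values in {2, 6, 8, 9, 25, 29} must be used), so slot 7 = 9.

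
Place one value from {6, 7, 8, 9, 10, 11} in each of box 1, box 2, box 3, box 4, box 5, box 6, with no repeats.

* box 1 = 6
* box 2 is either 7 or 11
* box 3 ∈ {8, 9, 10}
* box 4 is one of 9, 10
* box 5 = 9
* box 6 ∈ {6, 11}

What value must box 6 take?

11

box 1 must be 6 (only option left). Strike 6 from box 6.
So box 6 = 11.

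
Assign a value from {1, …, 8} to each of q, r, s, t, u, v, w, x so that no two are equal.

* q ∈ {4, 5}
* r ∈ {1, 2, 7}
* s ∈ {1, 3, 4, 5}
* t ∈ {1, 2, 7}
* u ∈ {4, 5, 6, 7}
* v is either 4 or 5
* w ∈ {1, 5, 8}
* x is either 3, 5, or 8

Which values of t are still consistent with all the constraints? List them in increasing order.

2, 7

The 8 variables together cover exactly {1, 2, 3, 4, 5, 6, 7, 8} — 8 values for 8 variables — and 6 appears only in u's list, so u = 6.
The 2 variables q and v are confined to {4, 5}, which locks those values in; drop them from s, w, x.
s, w, x share exactly the 3 values {1, 3, 8}; by pigeonhole those values go to them, so strike 1, 3, 8 from r, t.
No further eliminations apply; t can still be any of 2, 7.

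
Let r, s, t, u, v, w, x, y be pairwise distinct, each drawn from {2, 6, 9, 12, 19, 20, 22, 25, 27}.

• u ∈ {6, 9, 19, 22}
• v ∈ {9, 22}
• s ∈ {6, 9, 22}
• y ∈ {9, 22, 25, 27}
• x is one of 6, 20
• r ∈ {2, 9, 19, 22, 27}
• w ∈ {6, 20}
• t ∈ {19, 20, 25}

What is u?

The 8 variables together cover exactly {2, 6, 9, 19, 20, 22, 25, 27} — 8 values for 8 variables — and 2 appears only in r's list, so r = 2.
Among the 7 still-open variables, 27 fits only y (and all 7 values in {6, 9, 19, 20, 22, 25, 27} must be used), so y = 27.
The 6 still-open variables together cover exactly {6, 9, 19, 20, 22, 25} — 6 values for 6 variables — and 25 appears only in t's list, so t = 25.
Among the 5 still-open variables, 19 fits only u (and all 5 values in {6, 9, 19, 20, 22} must be used), so u = 19.

19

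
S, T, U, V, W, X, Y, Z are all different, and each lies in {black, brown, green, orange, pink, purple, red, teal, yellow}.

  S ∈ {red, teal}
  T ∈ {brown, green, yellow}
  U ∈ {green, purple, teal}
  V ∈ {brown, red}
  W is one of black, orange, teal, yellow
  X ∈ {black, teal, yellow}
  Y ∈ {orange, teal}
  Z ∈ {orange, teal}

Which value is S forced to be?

red

The 8 variables draw from only 8 values {black, brown, green, orange, purple, red, teal, yellow}, so each is used; only U can be purple, hence U = purple.
The 7 still-open variables draw from only 7 values {black, brown, green, orange, red, teal, yellow}, so each is used; only T can be green, hence T = green.
The 6 still-open variables draw from only 6 values {black, brown, orange, red, teal, yellow}, so each is used; only V can be brown, hence V = brown.
The 5 still-open variables draw from only 5 values {black, orange, red, teal, yellow}, so each is used; only S can be red, hence S = red.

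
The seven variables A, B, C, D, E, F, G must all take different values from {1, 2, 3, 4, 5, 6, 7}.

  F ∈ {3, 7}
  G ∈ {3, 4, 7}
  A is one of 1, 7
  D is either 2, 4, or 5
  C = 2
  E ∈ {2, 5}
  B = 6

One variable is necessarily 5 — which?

B's domain is down to {6}, so B = 6.
C must be 2 (only option left). Remove 2 from D, E.
So 5 goes to E.

E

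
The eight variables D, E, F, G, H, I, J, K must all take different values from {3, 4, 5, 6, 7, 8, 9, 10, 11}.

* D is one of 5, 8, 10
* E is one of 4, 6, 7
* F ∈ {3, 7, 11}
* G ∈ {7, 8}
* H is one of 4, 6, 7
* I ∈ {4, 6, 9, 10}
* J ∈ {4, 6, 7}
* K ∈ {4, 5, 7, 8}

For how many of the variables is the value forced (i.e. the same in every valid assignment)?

E, H, J between them cover only {4, 6, 7} — a naked triple. Remove those values from F, G, I, K.
G has just one choice, so G = 8. Strike 8 from D, K.
K's domain is down to {5}, so K = 5. Eliminate 5 elsewhere: D.
That leaves D = 10. Strike 10 from I.
That leaves I = 9.
Determined: D=10, G=8, I=9, K=5. The other variables each still have more than one consistent value. That makes 4.

4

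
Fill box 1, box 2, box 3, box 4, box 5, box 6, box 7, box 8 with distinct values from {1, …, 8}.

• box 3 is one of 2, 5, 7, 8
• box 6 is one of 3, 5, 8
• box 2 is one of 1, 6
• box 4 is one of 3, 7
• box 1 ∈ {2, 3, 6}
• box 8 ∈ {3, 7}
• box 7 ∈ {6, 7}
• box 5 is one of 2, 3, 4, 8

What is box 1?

The 8 variables together cover exactly {1, 2, 3, 4, 5, 6, 7, 8} — 8 values for 8 variables — and 1 appears only in box 2's list, so box 2 = 1.
The 7 still-open variables draw from only 7 values {2, 3, 4, 5, 6, 7, 8}, so each is used; only box 5 can be 4, hence box 5 = 4.
box 4 and box 8 between them cover only {3, 7} — a naked pair. Remove those values from box 1, box 3, box 6, box 7.
box 7 has just one choice, so box 7 = 6. So box 1 can't be 6.
So box 1 = 2.

2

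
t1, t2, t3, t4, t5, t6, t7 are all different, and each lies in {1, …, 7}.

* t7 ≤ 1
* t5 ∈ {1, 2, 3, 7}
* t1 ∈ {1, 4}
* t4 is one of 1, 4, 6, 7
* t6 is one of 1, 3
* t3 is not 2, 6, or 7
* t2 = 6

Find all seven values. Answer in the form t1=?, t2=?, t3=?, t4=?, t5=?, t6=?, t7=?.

t1=4, t2=6, t3=5, t4=7, t5=2, t6=3, t7=1

t2 must be 6 (only option left). So t4 can't be 6.
t7's domain is down to {1}, so t7 = 1. Remove 1 from t1, t3, t4, t5, t6.
t1 has just one choice, so t1 = 4. Eliminate 4 elsewhere: t3, t4.
t4's domain is down to {7}, so t4 = 7. Remove 7 from t5.
t6 has just one choice, so t6 = 3. Eliminate 3 elsewhere: t3, t5.
That leaves t3 = 5.
t5 must be 2 (only option left).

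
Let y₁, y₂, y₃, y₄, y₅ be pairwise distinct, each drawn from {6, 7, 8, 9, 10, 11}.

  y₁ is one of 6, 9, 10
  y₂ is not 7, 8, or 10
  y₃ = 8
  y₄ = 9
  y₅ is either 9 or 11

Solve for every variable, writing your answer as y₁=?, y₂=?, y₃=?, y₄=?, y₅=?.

y₁=10, y₂=6, y₃=8, y₄=9, y₅=11

y₃'s domain is down to {8}, so y₃ = 8.
y₄ has just one choice, so y₄ = 9. Remove 9 from y₁, y₂, y₅.
That leaves y₅ = 11. Strike 11 from y₂.
y₂ must be 6 (only option left). Remove 6 from y₁.
y₁'s domain is down to {10}, so y₁ = 10.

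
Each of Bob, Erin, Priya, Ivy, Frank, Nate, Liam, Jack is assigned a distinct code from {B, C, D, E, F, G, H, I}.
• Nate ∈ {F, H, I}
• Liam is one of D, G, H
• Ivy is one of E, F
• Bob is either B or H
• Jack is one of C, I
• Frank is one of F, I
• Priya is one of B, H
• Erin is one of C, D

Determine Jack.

The 8 variables together cover exactly {B, C, D, E, F, G, H, I} — 8 values for 8 variables — and E appears only in Ivy's list, so Ivy = E.
The 7 still-open variables draw from only 7 values {B, C, D, F, G, H, I}, so each is used; only Liam can be G, hence Liam = G.
The 6 still-open variables together cover exactly {B, C, D, F, H, I} — 6 values for 6 variables — and D appears only in Erin's list, so Erin = D.
The 5 still-open variables draw from only 5 values {B, C, F, H, I}, so each is used; only Jack can be C, hence Jack = C.

C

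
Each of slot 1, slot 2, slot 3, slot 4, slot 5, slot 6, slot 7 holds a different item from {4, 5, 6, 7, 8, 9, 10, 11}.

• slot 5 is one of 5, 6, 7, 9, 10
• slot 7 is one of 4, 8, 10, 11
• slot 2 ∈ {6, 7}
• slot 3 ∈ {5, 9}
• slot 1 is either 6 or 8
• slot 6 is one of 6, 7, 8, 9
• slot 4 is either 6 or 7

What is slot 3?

5

slot 2 and slot 4 between them cover only {6, 7} — a naked pair. Remove those values from slot 1, slot 5, slot 6.
slot 1 must be 8 (only option left). Remove 8 from slot 6, slot 7.
slot 6 has just one choice, so slot 6 = 9. Remove 9 from slot 3, slot 5.
So slot 3 = 5.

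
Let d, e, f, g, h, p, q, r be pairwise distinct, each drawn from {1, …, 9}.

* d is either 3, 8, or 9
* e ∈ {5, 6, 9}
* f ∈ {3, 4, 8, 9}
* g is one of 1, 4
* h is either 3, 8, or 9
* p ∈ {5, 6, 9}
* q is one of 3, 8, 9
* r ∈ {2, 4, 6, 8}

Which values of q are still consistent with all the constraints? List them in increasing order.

3, 8, 9

The 8 variables together cover exactly {1, 2, 3, 4, 5, 6, 8, 9} — 8 values for 8 variables — and 1 appears only in g's list, so g = 1.
Among the 7 still-open variables, 2 fits only r (and all 7 values in {2, 3, 4, 5, 6, 8, 9} must be used), so r = 2.
The 6 still-open variables draw from only 6 values {3, 4, 5, 6, 8, 9}, so each is used; only f can be 4, hence f = 4.
The 3 variables d, h, q are confined to {3, 8, 9}, which locks those values in; drop them from e, p.
No further eliminations apply; q can still be any of 3, 8, 9.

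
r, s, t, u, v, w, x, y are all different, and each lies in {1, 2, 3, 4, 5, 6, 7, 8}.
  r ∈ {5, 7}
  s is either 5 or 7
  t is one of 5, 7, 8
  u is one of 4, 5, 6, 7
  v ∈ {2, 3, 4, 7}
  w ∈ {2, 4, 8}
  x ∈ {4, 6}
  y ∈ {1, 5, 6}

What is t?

8

The 8 variables together cover exactly {1, 2, 3, 4, 5, 6, 7, 8} — 8 values for 8 variables — and 1 appears only in y's list, so y = 1.
The 7 still-open variables together cover exactly {2, 3, 4, 5, 6, 7, 8} — 7 values for 7 variables — and 3 appears only in v's list, so v = 3.
The 6 still-open variables together cover exactly {2, 4, 5, 6, 7, 8} — 6 values for 6 variables — and 2 appears only in w's list, so w = 2.
Among the 5 still-open variables, 8 fits only t (and all 5 values in {4, 5, 6, 7, 8} must be used), so t = 8.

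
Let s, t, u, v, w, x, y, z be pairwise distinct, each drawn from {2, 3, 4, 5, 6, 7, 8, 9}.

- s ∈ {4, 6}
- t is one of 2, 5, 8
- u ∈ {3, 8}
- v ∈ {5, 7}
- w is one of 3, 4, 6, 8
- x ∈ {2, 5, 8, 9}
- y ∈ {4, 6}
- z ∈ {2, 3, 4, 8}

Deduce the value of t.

The 8 variables draw from only 8 values {2, 3, 4, 5, 6, 7, 8, 9}, so each is used; only v can be 7, hence v = 7.
The 7 still-open variables together cover exactly {2, 3, 4, 5, 6, 8, 9} — 7 values for 7 variables — and 9 appears only in x's list, so x = 9.
The 6 still-open variables draw from only 6 values {2, 3, 4, 5, 6, 8}, so each is used; only t can be 5, hence t = 5.

5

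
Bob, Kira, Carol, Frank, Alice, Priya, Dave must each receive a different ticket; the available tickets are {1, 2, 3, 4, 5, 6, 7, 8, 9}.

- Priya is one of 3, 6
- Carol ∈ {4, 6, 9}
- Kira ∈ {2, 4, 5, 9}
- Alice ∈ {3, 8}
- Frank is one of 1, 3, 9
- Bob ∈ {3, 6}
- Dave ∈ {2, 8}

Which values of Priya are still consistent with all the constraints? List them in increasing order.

Bob and Priya between them cover only {3, 6} — a naked pair. Remove those values from Carol, Frank, Alice.
Alice has just one choice, so Alice = 8. Eliminate 8 elsewhere: Dave.
Dave must be 2 (only option left). Remove 2 from Kira.
No further eliminations apply; Priya can still be any of 3, 6.

3, 6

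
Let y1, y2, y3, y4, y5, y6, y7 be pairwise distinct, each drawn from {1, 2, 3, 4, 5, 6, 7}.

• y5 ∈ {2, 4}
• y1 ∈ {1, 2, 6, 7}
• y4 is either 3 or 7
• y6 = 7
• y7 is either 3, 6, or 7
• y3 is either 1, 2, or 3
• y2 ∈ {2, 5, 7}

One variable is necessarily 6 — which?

y6's domain is down to {7}, so y6 = 7. Strike 7 from y1, y2, y4, y7.
y4 must be 3 (only option left). So y3, y7 can't be 3.
So 6 goes to y7.

y7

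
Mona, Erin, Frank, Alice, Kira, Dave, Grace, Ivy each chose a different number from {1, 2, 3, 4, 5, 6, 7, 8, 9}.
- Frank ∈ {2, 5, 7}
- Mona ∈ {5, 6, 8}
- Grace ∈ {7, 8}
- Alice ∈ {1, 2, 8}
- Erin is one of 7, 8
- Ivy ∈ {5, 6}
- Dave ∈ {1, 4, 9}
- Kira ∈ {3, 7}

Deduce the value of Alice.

1

Erin and Grace share exactly the 2 values {7, 8}; by pigeonhole those values go to them, so strike 7, 8 from Mona, Frank, Alice, Kira.
Kira has just one choice, so Kira = 3.
Mona and Ivy share exactly the 2 values {5, 6}; by pigeonhole those values go to them, so strike 5, 6 from Frank.
Frank has just one choice, so Frank = 2. So Alice can't be 2.
So Alice = 1.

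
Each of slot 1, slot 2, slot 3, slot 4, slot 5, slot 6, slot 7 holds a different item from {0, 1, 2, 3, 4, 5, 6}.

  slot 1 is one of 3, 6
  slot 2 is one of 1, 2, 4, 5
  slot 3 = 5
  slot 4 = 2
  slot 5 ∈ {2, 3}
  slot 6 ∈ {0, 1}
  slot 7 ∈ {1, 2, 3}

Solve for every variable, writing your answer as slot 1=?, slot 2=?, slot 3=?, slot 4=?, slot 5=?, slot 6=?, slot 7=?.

slot 1=6, slot 2=4, slot 3=5, slot 4=2, slot 5=3, slot 6=0, slot 7=1

slot 3 must be 5 (only option left). So slot 2 can't be 5.
slot 4 must be 2 (only option left). Strike 2 from slot 2, slot 5, slot 7.
slot 5 must be 3 (only option left). Strike 3 from slot 1, slot 7.
slot 7's domain is down to {1}, so slot 7 = 1. Remove 1 from slot 2, slot 6.
slot 1 must be 6 (only option left).
That leaves slot 2 = 4.
That leaves slot 6 = 0.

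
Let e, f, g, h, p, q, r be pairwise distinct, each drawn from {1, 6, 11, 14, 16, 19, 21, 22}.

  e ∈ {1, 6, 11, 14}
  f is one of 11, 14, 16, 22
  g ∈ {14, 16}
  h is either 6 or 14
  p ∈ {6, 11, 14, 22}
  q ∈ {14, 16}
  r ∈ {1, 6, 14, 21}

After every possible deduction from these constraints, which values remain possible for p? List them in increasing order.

The 7 variables together cover exactly {1, 6, 11, 14, 16, 21, 22} — 7 values for 7 variables — and 21 appears only in r's list, so r = 21.
The 6 still-open variables draw from only 6 values {1, 6, 11, 14, 16, 22}, so each is used; only e can be 1, hence e = 1.
The 2 variables g and q are confined to {14, 16}, which locks those values in; drop them from f, h, p.
That leaves h = 6. So p can't be 6.
No further eliminations apply; p can still be any of 11, 22.

11, 22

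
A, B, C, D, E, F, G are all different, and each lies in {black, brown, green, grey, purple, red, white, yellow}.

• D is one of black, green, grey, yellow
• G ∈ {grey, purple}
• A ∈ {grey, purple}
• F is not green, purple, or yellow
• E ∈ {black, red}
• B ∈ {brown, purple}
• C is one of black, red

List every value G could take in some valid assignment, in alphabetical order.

grey, purple

A and G share exactly the 2 values {grey, purple}; by pigeonhole those values go to them, so strike grey, purple from B, D, F.
That leaves B = brown. Eliminate brown elsewhere: F.
C and E between them cover only {black, red} — a naked pair. Remove those values from D, F.
That leaves F = white.
No further eliminations apply; G can still be any of grey, purple.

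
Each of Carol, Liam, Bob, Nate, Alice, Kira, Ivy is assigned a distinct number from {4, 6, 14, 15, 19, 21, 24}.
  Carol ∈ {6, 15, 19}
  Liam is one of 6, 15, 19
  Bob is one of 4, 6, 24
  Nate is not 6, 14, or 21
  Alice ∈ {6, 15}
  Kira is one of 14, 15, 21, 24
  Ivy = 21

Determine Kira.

14

Ivy's domain is down to {21}, so Ivy = 21. Remove 21 from Kira.
The 6 still-open variables together cover exactly {4, 6, 14, 15, 19, 24} — 6 values for 6 variables — and 14 appears only in Kira's list, so Kira = 14.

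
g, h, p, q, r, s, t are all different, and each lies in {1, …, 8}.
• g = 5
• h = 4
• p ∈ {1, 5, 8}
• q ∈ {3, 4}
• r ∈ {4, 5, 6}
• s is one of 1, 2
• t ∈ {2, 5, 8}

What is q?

g has just one choice, so g = 5. So p, r, t can't be 5.
h's domain is down to {4}, so h = 4. So q, r can't be 4.
So q = 3.

3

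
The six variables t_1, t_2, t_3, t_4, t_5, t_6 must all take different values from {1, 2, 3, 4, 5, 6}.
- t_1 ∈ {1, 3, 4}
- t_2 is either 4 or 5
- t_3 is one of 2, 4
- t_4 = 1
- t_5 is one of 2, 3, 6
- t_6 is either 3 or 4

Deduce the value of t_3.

t_4 has just one choice, so t_4 = 1. Remove 1 from t_1.
The 5 still-open variables together cover exactly {2, 3, 4, 5, 6} — 5 values for 5 variables — and 5 appears only in t_2's list, so t_2 = 5.
Among the 4 still-open variables, 6 fits only t_5 (and all 4 values in {2, 3, 4, 6} must be used), so t_5 = 6.
Among the 3 still-open variables, 2 fits only t_3 (and all 3 values in {2, 3, 4} must be used), so t_3 = 2.

2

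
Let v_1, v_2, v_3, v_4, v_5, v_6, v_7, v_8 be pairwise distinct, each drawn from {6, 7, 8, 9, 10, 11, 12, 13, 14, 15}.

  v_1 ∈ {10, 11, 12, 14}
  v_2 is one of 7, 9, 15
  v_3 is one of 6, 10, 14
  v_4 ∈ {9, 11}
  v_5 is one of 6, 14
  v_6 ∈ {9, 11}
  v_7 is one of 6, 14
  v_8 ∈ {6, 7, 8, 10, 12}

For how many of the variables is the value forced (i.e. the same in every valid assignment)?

2

v_4 and v_6 share exactly the 2 values {9, 11}; by pigeonhole those values go to them, so strike 9, 11 from v_1, v_2.
v_5 and v_7 between them cover only {6, 14} — a naked pair. Remove those values from v_1, v_3, v_8.
v_3 has just one choice, so v_3 = 10. Eliminate 10 elsewhere: v_1, v_8.
v_1 must be 12 (only option left). Remove 12 from v_8.
Determined: v_1=12, v_3=10. The other variables each still have more than one consistent value. That makes 2.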